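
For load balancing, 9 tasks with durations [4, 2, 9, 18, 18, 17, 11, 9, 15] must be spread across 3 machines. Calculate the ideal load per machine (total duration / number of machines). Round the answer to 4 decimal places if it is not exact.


Total processing time = 4 + 2 + 9 + 18 + 18 + 17 + 11 + 9 + 15 = 103
Number of machines = 3
Ideal balanced load = 103 / 3 = 34.3333

34.3333


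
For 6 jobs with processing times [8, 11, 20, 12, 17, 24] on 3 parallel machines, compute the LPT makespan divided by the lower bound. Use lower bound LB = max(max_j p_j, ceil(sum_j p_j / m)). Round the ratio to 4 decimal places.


LPT order: [24, 20, 17, 12, 11, 8]
Machine loads after assignment: [32, 31, 29]
LPT makespan = 32
Lower bound = max(max_job, ceil(total/3)) = max(24, 31) = 31
Ratio = 32 / 31 = 1.0323

1.0323


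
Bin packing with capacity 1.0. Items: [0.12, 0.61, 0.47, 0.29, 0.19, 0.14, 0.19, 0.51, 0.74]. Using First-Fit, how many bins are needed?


Place items sequentially using First-Fit:
  Item 0.12 -> new Bin 1
  Item 0.61 -> Bin 1 (now 0.73)
  Item 0.47 -> new Bin 2
  Item 0.29 -> Bin 2 (now 0.76)
  Item 0.19 -> Bin 1 (now 0.92)
  Item 0.14 -> Bin 2 (now 0.9)
  Item 0.19 -> new Bin 3
  Item 0.51 -> Bin 3 (now 0.7)
  Item 0.74 -> new Bin 4
Total bins used = 4

4


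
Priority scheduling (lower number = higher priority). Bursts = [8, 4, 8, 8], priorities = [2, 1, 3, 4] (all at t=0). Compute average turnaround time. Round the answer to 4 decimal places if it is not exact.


Sort by priority (ascending = highest first):
Order: [(1, 4), (2, 8), (3, 8), (4, 8)]
Completion times:
  Priority 1, burst=4, C=4
  Priority 2, burst=8, C=12
  Priority 3, burst=8, C=20
  Priority 4, burst=8, C=28
Average turnaround = 64/4 = 16.0

16.0


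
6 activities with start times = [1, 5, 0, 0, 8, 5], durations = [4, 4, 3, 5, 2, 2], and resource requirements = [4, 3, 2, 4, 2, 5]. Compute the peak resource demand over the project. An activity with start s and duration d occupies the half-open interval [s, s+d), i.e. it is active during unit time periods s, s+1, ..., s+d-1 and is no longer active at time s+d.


Each activity i is active on [start_i, start_i + duration_i).
Compute total resource usage per time slot:
  t=0: active resources = [2, 4], total = 6
  t=1: active resources = [4, 2, 4], total = 10
  t=2: active resources = [4, 2, 4], total = 10
  t=3: active resources = [4, 4], total = 8
  t=4: active resources = [4, 4], total = 8
  t=5: active resources = [3, 5], total = 8
  t=6: active resources = [3, 5], total = 8
  t=7: active resources = [3], total = 3
  t=8: active resources = [3, 2], total = 5
  t=9: active resources = [2], total = 2
Peak resource demand = 10

10


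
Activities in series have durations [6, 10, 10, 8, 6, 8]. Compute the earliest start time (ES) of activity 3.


Activity 3 starts after activities 1 through 2 complete.
Predecessor durations: [6, 10]
ES = 6 + 10 = 16

16


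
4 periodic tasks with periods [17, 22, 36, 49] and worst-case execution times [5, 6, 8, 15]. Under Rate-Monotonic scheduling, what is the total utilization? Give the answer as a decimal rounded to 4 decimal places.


Compute individual utilizations (exact fractions):
  Task 1: C/T = 5/17 (approx. 0.2941)
  Task 2: C/T = 6/22 = 3/11 (approx. 0.2727)
  Task 3: C/T = 8/36 = 2/9 (approx. 0.2222)
  Task 4: C/T = 15/49 (approx. 0.3061)
Total utilization U = 5/17 + 3/11 + 2/9 + 15/49 = 90317/82467
Rounded to 4 decimal places: U = 1.0952
RM (Liu & Layland) bound for 4 tasks = 0.756828; compare with U = 90317/82467 (approx. 1.095190)
U > 1, so the task set is not schedulable (processor overloaded).

1.0952


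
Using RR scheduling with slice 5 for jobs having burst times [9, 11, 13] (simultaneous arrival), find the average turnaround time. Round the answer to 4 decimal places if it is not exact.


Time quantum = 5
Execution trace:
  J1 runs 5 units, time = 5
  J2 runs 5 units, time = 10
  J3 runs 5 units, time = 15
  J1 runs 4 units, time = 19
  J2 runs 5 units, time = 24
  J3 runs 5 units, time = 29
  J2 runs 1 units, time = 30
  J3 runs 3 units, time = 33
Finish times: [19, 30, 33]
Average turnaround = 82/3 = 27.3333

27.3333


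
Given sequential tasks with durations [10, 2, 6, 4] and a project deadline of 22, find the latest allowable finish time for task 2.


LF(activity 2) = deadline - sum of successor durations
Successors: activities 3 through 4 with durations [6, 4]
Sum of successor durations = 10
LF = 22 - 10 = 12

12


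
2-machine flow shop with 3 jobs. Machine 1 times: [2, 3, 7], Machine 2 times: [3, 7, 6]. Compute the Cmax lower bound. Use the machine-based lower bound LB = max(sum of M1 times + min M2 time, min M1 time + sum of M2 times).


LB1 = sum(M1 times) + min(M2 times) = 12 + 3 = 15
LB2 = min(M1 times) + sum(M2 times) = 2 + 16 = 18
Lower bound = max(LB1, LB2) = max(15, 18) = 18

18


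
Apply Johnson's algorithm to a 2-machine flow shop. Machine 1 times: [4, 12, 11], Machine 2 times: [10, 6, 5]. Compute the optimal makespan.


Apply Johnson's rule:
  Group 1 (a <= b): [(1, 4, 10)]
  Group 2 (a > b): [(2, 12, 6), (3, 11, 5)]
Optimal job order: [1, 2, 3]
Schedule:
  Job 1: M1 done at 4, M2 done at 14
  Job 2: M1 done at 16, M2 done at 22
  Job 3: M1 done at 27, M2 done at 32
Makespan = 32

32


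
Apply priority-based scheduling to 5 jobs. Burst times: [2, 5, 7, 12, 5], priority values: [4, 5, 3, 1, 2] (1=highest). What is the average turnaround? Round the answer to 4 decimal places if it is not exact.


Sort by priority (ascending = highest first):
Order: [(1, 12), (2, 5), (3, 7), (4, 2), (5, 5)]
Completion times:
  Priority 1, burst=12, C=12
  Priority 2, burst=5, C=17
  Priority 3, burst=7, C=24
  Priority 4, burst=2, C=26
  Priority 5, burst=5, C=31
Average turnaround = 110/5 = 22.0

22.0


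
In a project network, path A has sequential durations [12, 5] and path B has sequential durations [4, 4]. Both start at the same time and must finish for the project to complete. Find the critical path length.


Path A total = 12 + 5 = 17
Path B total = 4 + 4 = 8
Critical path = longest path = max(17, 8) = 17

17


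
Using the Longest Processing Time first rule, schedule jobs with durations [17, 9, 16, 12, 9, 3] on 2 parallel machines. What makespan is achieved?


Sort jobs in decreasing order (LPT): [17, 16, 12, 9, 9, 3]
Assign each job to the least loaded machine:
  Machine 1: jobs [17, 9, 9], load = 35
  Machine 2: jobs [16, 12, 3], load = 31
Makespan = max load = 35

35


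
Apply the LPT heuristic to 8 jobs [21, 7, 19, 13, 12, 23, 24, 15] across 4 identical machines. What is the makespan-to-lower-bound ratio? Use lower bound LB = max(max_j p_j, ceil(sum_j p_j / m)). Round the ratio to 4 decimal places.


LPT order: [24, 23, 21, 19, 15, 13, 12, 7]
Machine loads after assignment: [31, 35, 34, 34]
LPT makespan = 35
Lower bound = max(max_job, ceil(total/4)) = max(24, 34) = 34
Ratio = 35 / 34 = 1.0294

1.0294


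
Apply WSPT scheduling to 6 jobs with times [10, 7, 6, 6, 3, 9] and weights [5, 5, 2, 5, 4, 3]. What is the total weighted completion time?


Compute p/w ratios and sort ascending (WSPT): [(3, 4), (6, 5), (7, 5), (10, 5), (6, 2), (9, 3)]
Compute weighted completion times:
  Job (p=3,w=4): C=3, w*C=4*3=12
  Job (p=6,w=5): C=9, w*C=5*9=45
  Job (p=7,w=5): C=16, w*C=5*16=80
  Job (p=10,w=5): C=26, w*C=5*26=130
  Job (p=6,w=2): C=32, w*C=2*32=64
  Job (p=9,w=3): C=41, w*C=3*41=123
Total weighted completion time = 454

454


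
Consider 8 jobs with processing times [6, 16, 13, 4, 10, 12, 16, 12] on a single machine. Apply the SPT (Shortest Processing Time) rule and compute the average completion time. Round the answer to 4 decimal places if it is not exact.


Sort jobs by processing time (SPT order): [4, 6, 10, 12, 12, 13, 16, 16]
Compute completion times sequentially:
  Job 1: processing = 4, completes at 4
  Job 2: processing = 6, completes at 10
  Job 3: processing = 10, completes at 20
  Job 4: processing = 12, completes at 32
  Job 5: processing = 12, completes at 44
  Job 6: processing = 13, completes at 57
  Job 7: processing = 16, completes at 73
  Job 8: processing = 16, completes at 89
Sum of completion times = 329
Average completion time = 329/8 = 41.125

41.125


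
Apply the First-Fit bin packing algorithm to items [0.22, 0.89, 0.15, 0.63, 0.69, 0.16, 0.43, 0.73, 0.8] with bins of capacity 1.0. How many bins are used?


Place items sequentially using First-Fit:
  Item 0.22 -> new Bin 1
  Item 0.89 -> new Bin 2
  Item 0.15 -> Bin 1 (now 0.37)
  Item 0.63 -> Bin 1 (now 1.0)
  Item 0.69 -> new Bin 3
  Item 0.16 -> Bin 3 (now 0.85)
  Item 0.43 -> new Bin 4
  Item 0.73 -> new Bin 5
  Item 0.8 -> new Bin 6
Total bins used = 6

6


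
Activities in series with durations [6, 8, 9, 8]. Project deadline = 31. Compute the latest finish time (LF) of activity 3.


LF(activity 3) = deadline - sum of successor durations
Successors: activities 4 through 4 with durations [8]
Sum of successor durations = 8
LF = 31 - 8 = 23

23


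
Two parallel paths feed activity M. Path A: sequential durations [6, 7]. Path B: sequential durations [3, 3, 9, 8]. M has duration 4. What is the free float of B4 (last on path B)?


ES(B4) = sum of predecessors on chain B = 15
EF(B4) = ES + duration = 15 + 8 = 23
Successor of B4 is M. ES(M) = max(sum(A), sum(B)) = max(13, 23) = 23
Free float = ES(successor) - EF(current) = 23 - 23 = 0

0


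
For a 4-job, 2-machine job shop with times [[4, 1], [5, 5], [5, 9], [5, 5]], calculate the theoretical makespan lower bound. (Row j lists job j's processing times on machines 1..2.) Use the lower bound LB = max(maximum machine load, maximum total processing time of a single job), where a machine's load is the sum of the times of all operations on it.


Machine loads:
  Machine 1: 4 + 5 + 5 + 5 = 19
  Machine 2: 1 + 5 + 9 + 5 = 20
Max machine load = 20
Job totals:
  Job 1: 5
  Job 2: 10
  Job 3: 14
  Job 4: 10
Max job total = 14
Lower bound = max(20, 14) = 20

20


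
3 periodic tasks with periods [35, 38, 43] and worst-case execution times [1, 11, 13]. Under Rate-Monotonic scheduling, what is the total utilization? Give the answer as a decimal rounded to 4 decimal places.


Compute individual utilizations (exact fractions):
  Task 1: C/T = 1/35 (approx. 0.0286)
  Task 2: C/T = 11/38 (approx. 0.2895)
  Task 3: C/T = 13/43 (approx. 0.3023)
Total utilization U = 1/35 + 11/38 + 13/43 = 35479/57190
Rounded to 4 decimal places: U = 0.6204
RM (Liu & Layland) bound for 3 tasks = 0.779763; compare with U = 35479/57190 (approx. 0.620371)
U <= bound, so schedulable by RM sufficient condition.

0.6204


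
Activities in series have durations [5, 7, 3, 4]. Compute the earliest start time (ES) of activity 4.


Activity 4 starts after activities 1 through 3 complete.
Predecessor durations: [5, 7, 3]
ES = 5 + 7 + 3 = 15

15


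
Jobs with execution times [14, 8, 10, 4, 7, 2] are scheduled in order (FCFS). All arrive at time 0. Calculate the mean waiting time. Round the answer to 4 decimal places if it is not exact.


FCFS order (as given): [14, 8, 10, 4, 7, 2]
Waiting times:
  Job 1: wait = 0
  Job 2: wait = 14
  Job 3: wait = 22
  Job 4: wait = 32
  Job 5: wait = 36
  Job 6: wait = 43
Sum of waiting times = 147
Average waiting time = 147/6 = 24.5

24.5


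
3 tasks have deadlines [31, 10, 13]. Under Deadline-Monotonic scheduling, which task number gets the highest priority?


Sort tasks by relative deadline (ascending):
  Task 2: deadline = 10
  Task 3: deadline = 13
  Task 1: deadline = 31
Priority order (highest first): [2, 3, 1]
Highest priority task = 2

2


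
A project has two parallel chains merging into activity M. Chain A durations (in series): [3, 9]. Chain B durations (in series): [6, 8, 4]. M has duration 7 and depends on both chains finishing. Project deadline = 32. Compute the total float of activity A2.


Forward pass: ES(A2) = sum of predecessors on chain A = 3
EF = ES + duration = 3 + 9 = 12
Backward pass: LF(M) = deadline = 32; LS(M) = 32 - 7 = 25
LF(A2) = LS(M) - sum(successors on chain A) = 25 - 0 = 25
LS = LF - duration = 25 - 9 = 16
Total float = LS - ES = 16 - 3 = 13

13


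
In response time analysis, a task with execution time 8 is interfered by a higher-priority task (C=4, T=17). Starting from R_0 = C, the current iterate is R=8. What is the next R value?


R_next = C + ceil(R_prev / T_hp) * C_hp
ceil(8 / 17) = ceil(0.4706) = 1
Interference = 1 * 4 = 4
R_next = 8 + 4 = 12

12


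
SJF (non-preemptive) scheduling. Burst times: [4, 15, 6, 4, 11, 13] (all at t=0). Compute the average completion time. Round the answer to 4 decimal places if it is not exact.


SJF order (ascending): [4, 4, 6, 11, 13, 15]
Completion times:
  Job 1: burst=4, C=4
  Job 2: burst=4, C=8
  Job 3: burst=6, C=14
  Job 4: burst=11, C=25
  Job 5: burst=13, C=38
  Job 6: burst=15, C=53
Average completion = 142/6 = 23.6667

23.6667


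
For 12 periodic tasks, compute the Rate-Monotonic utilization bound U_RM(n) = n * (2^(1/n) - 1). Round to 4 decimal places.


Compute 2^(1/12) = 1.0594630944
Subtract 1: 1.0594630944 - 1 = 0.0594630944
Multiply by n: 12 * 0.0594630944 = 0.7135571328
Round to 4 dp: 0.7136

0.7136


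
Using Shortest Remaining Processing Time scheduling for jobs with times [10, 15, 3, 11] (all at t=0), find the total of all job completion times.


Since all jobs arrive at t=0, SRPT equals SPT ordering.
SPT order: [3, 10, 11, 15]
Completion times:
  Job 1: p=3, C=3
  Job 2: p=10, C=13
  Job 3: p=11, C=24
  Job 4: p=15, C=39
Total completion time = 3 + 13 + 24 + 39 = 79

79


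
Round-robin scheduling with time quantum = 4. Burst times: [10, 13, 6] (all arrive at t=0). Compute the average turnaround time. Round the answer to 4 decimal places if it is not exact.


Time quantum = 4
Execution trace:
  J1 runs 4 units, time = 4
  J2 runs 4 units, time = 8
  J3 runs 4 units, time = 12
  J1 runs 4 units, time = 16
  J2 runs 4 units, time = 20
  J3 runs 2 units, time = 22
  J1 runs 2 units, time = 24
  J2 runs 4 units, time = 28
  J2 runs 1 units, time = 29
Finish times: [24, 29, 22]
Average turnaround = 75/3 = 25.0

25.0


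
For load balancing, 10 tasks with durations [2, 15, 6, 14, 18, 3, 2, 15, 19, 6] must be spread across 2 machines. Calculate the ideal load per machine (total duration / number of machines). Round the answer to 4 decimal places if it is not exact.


Total processing time = 2 + 15 + 6 + 14 + 18 + 3 + 2 + 15 + 19 + 6 = 100
Number of machines = 2
Ideal balanced load = 100 / 2 = 50.0

50.0


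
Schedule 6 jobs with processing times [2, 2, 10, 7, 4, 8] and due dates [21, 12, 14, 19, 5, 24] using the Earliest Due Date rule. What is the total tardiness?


Sort by due date (EDD order): [(4, 5), (2, 12), (10, 14), (7, 19), (2, 21), (8, 24)]
Compute completion times and tardiness:
  Job 1: p=4, d=5, C=4, tardiness=max(0,4-5)=0
  Job 2: p=2, d=12, C=6, tardiness=max(0,6-12)=0
  Job 3: p=10, d=14, C=16, tardiness=max(0,16-14)=2
  Job 4: p=7, d=19, C=23, tardiness=max(0,23-19)=4
  Job 5: p=2, d=21, C=25, tardiness=max(0,25-21)=4
  Job 6: p=8, d=24, C=33, tardiness=max(0,33-24)=9
Total tardiness = 19

19


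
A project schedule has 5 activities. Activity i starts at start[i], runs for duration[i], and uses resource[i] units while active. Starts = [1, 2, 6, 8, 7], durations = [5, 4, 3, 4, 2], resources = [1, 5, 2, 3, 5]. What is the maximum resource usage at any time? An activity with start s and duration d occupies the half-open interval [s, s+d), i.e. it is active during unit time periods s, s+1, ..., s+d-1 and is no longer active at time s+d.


Each activity i is active on [start_i, start_i + duration_i).
Compute total resource usage per time slot:
  t=0: active resources = [], total = 0
  t=1: active resources = [1], total = 1
  t=2: active resources = [1, 5], total = 6
  t=3: active resources = [1, 5], total = 6
  t=4: active resources = [1, 5], total = 6
  t=5: active resources = [1, 5], total = 6
  t=6: active resources = [2], total = 2
  t=7: active resources = [2, 5], total = 7
  t=8: active resources = [2, 3, 5], total = 10
  t=9: active resources = [3], total = 3
  t=10: active resources = [3], total = 3
  t=11: active resources = [3], total = 3
Peak resource demand = 10

10


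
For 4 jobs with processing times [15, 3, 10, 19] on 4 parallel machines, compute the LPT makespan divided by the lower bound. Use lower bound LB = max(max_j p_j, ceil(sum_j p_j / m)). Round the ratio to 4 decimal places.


LPT order: [19, 15, 10, 3]
Machine loads after assignment: [19, 15, 10, 3]
LPT makespan = 19
Lower bound = max(max_job, ceil(total/4)) = max(19, 12) = 19
Ratio = 19 / 19 = 1.0

1.0


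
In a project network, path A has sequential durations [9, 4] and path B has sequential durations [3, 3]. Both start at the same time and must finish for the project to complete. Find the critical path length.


Path A total = 9 + 4 = 13
Path B total = 3 + 3 = 6
Critical path = longest path = max(13, 6) = 13

13


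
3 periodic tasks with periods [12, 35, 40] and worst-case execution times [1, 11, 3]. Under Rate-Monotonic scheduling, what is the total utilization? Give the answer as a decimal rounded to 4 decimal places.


Compute individual utilizations (exact fractions):
  Task 1: C/T = 1/12 (approx. 0.0833)
  Task 2: C/T = 11/35 (approx. 0.3143)
  Task 3: C/T = 3/40 (approx. 0.075)
Total utilization U = 1/12 + 11/35 + 3/40 = 397/840
Rounded to 4 decimal places: U = 0.4726
RM (Liu & Layland) bound for 3 tasks = 0.779763; compare with U = 397/840 (approx. 0.472619)
U <= bound, so schedulable by RM sufficient condition.

0.4726


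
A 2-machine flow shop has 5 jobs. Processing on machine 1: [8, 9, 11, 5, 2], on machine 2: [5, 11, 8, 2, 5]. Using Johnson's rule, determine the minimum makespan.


Apply Johnson's rule:
  Group 1 (a <= b): [(5, 2, 5), (2, 9, 11)]
  Group 2 (a > b): [(3, 11, 8), (1, 8, 5), (4, 5, 2)]
Optimal job order: [5, 2, 3, 1, 4]
Schedule:
  Job 5: M1 done at 2, M2 done at 7
  Job 2: M1 done at 11, M2 done at 22
  Job 3: M1 done at 22, M2 done at 30
  Job 1: M1 done at 30, M2 done at 35
  Job 4: M1 done at 35, M2 done at 37
Makespan = 37

37


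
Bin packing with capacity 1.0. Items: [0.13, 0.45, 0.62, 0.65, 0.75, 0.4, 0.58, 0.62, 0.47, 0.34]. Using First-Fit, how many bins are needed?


Place items sequentially using First-Fit:
  Item 0.13 -> new Bin 1
  Item 0.45 -> Bin 1 (now 0.58)
  Item 0.62 -> new Bin 2
  Item 0.65 -> new Bin 3
  Item 0.75 -> new Bin 4
  Item 0.4 -> Bin 1 (now 0.98)
  Item 0.58 -> new Bin 5
  Item 0.62 -> new Bin 6
  Item 0.47 -> new Bin 7
  Item 0.34 -> Bin 2 (now 0.96)
Total bins used = 7

7


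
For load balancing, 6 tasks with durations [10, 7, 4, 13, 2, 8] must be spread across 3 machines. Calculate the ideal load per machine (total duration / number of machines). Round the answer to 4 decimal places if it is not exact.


Total processing time = 10 + 7 + 4 + 13 + 2 + 8 = 44
Number of machines = 3
Ideal balanced load = 44 / 3 = 14.6667

14.6667


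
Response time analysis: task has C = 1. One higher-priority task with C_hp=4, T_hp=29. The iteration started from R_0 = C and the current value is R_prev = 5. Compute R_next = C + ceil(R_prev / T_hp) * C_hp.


R_next = C + ceil(R_prev / T_hp) * C_hp
ceil(5 / 29) = ceil(0.1724) = 1
Interference = 1 * 4 = 4
R_next = 1 + 4 = 5
R_next = R_prev, so the iteration has converged (response time = 5).

5


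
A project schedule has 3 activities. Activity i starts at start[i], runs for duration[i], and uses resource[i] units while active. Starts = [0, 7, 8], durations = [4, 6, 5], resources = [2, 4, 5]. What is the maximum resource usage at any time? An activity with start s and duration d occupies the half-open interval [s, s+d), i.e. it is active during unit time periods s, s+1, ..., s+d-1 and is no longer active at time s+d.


Each activity i is active on [start_i, start_i + duration_i).
Compute total resource usage per time slot:
  t=0: active resources = [2], total = 2
  t=1: active resources = [2], total = 2
  t=2: active resources = [2], total = 2
  t=3: active resources = [2], total = 2
  t=4: active resources = [], total = 0
  t=5: active resources = [], total = 0
  t=6: active resources = [], total = 0
  t=7: active resources = [4], total = 4
  t=8: active resources = [4, 5], total = 9
  t=9: active resources = [4, 5], total = 9
  t=10: active resources = [4, 5], total = 9
  t=11: active resources = [4, 5], total = 9
  t=12: active resources = [4, 5], total = 9
Peak resource demand = 9

9


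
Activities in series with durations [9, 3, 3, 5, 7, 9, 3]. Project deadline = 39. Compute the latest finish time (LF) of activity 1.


LF(activity 1) = deadline - sum of successor durations
Successors: activities 2 through 7 with durations [3, 3, 5, 7, 9, 3]
Sum of successor durations = 30
LF = 39 - 30 = 9

9


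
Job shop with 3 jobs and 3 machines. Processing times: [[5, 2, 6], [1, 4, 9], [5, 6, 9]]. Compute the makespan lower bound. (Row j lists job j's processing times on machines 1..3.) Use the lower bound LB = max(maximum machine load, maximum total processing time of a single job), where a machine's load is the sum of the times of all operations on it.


Machine loads:
  Machine 1: 5 + 1 + 5 = 11
  Machine 2: 2 + 4 + 6 = 12
  Machine 3: 6 + 9 + 9 = 24
Max machine load = 24
Job totals:
  Job 1: 13
  Job 2: 14
  Job 3: 20
Max job total = 20
Lower bound = max(24, 20) = 24

24


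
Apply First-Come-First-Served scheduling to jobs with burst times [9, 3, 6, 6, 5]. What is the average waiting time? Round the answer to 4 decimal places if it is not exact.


FCFS order (as given): [9, 3, 6, 6, 5]
Waiting times:
  Job 1: wait = 0
  Job 2: wait = 9
  Job 3: wait = 12
  Job 4: wait = 18
  Job 5: wait = 24
Sum of waiting times = 63
Average waiting time = 63/5 = 12.6

12.6


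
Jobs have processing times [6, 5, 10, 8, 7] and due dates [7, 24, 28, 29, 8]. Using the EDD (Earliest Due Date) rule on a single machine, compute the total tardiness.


Sort by due date (EDD order): [(6, 7), (7, 8), (5, 24), (10, 28), (8, 29)]
Compute completion times and tardiness:
  Job 1: p=6, d=7, C=6, tardiness=max(0,6-7)=0
  Job 2: p=7, d=8, C=13, tardiness=max(0,13-8)=5
  Job 3: p=5, d=24, C=18, tardiness=max(0,18-24)=0
  Job 4: p=10, d=28, C=28, tardiness=max(0,28-28)=0
  Job 5: p=8, d=29, C=36, tardiness=max(0,36-29)=7
Total tardiness = 12

12


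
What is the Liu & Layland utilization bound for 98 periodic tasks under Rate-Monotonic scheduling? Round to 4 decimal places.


Compute 2^(1/98) = 1.0070980027
Subtract 1: 1.0070980027 - 1 = 0.0070980027
Multiply by n: 98 * 0.0070980027 = 0.6956042646
Round to 4 dp: 0.6956

0.6956


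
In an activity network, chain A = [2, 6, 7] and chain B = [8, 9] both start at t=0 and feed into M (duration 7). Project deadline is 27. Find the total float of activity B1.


Forward pass: ES(B1) = sum of predecessors on chain B = 0
EF = ES + duration = 0 + 8 = 8
Backward pass: LF(M) = deadline = 27; LS(M) = 27 - 7 = 20
LF(B1) = LS(M) - sum(successors on chain B) = 20 - 9 = 11
LS = LF - duration = 11 - 8 = 3
Total float = LS - ES = 3 - 0 = 3

3


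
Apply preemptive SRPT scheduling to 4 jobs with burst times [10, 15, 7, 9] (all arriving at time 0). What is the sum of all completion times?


Since all jobs arrive at t=0, SRPT equals SPT ordering.
SPT order: [7, 9, 10, 15]
Completion times:
  Job 1: p=7, C=7
  Job 2: p=9, C=16
  Job 3: p=10, C=26
  Job 4: p=15, C=41
Total completion time = 7 + 16 + 26 + 41 = 90

90


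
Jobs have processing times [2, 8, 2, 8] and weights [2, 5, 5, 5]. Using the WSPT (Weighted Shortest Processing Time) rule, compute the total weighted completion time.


Compute p/w ratios and sort ascending (WSPT): [(2, 5), (2, 2), (8, 5), (8, 5)]
Compute weighted completion times:
  Job (p=2,w=5): C=2, w*C=5*2=10
  Job (p=2,w=2): C=4, w*C=2*4=8
  Job (p=8,w=5): C=12, w*C=5*12=60
  Job (p=8,w=5): C=20, w*C=5*20=100
Total weighted completion time = 178

178


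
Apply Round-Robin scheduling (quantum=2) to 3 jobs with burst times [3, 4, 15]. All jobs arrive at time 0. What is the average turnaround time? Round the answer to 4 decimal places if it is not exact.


Time quantum = 2
Execution trace:
  J1 runs 2 units, time = 2
  J2 runs 2 units, time = 4
  J3 runs 2 units, time = 6
  J1 runs 1 units, time = 7
  J2 runs 2 units, time = 9
  J3 runs 2 units, time = 11
  J3 runs 2 units, time = 13
  J3 runs 2 units, time = 15
  J3 runs 2 units, time = 17
  J3 runs 2 units, time = 19
  J3 runs 2 units, time = 21
  J3 runs 1 units, time = 22
Finish times: [7, 9, 22]
Average turnaround = 38/3 = 12.6667

12.6667


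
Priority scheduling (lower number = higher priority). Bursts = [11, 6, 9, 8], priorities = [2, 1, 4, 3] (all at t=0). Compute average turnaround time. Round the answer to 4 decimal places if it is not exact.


Sort by priority (ascending = highest first):
Order: [(1, 6), (2, 11), (3, 8), (4, 9)]
Completion times:
  Priority 1, burst=6, C=6
  Priority 2, burst=11, C=17
  Priority 3, burst=8, C=25
  Priority 4, burst=9, C=34
Average turnaround = 82/4 = 20.5

20.5


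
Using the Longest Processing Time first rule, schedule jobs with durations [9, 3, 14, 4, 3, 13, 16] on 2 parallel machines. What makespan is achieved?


Sort jobs in decreasing order (LPT): [16, 14, 13, 9, 4, 3, 3]
Assign each job to the least loaded machine:
  Machine 1: jobs [16, 9, 4, 3], load = 32
  Machine 2: jobs [14, 13, 3], load = 30
Makespan = max load = 32

32


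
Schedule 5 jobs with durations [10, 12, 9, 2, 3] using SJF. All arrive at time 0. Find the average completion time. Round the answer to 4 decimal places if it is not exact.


SJF order (ascending): [2, 3, 9, 10, 12]
Completion times:
  Job 1: burst=2, C=2
  Job 2: burst=3, C=5
  Job 3: burst=9, C=14
  Job 4: burst=10, C=24
  Job 5: burst=12, C=36
Average completion = 81/5 = 16.2

16.2


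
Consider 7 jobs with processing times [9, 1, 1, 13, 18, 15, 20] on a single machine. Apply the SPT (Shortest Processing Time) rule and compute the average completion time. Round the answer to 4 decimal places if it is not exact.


Sort jobs by processing time (SPT order): [1, 1, 9, 13, 15, 18, 20]
Compute completion times sequentially:
  Job 1: processing = 1, completes at 1
  Job 2: processing = 1, completes at 2
  Job 3: processing = 9, completes at 11
  Job 4: processing = 13, completes at 24
  Job 5: processing = 15, completes at 39
  Job 6: processing = 18, completes at 57
  Job 7: processing = 20, completes at 77
Sum of completion times = 211
Average completion time = 211/7 = 30.1429

30.1429


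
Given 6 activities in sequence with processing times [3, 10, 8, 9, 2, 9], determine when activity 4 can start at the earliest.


Activity 4 starts after activities 1 through 3 complete.
Predecessor durations: [3, 10, 8]
ES = 3 + 10 + 8 = 21

21


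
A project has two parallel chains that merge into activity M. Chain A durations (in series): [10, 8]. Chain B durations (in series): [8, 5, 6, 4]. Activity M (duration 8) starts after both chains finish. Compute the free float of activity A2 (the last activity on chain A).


ES(A2) = sum of predecessors on chain A = 10
EF(A2) = ES + duration = 10 + 8 = 18
Successor of A2 is M. ES(M) = max(sum(A), sum(B)) = max(18, 23) = 23
Free float = ES(successor) - EF(current) = 23 - 18 = 5

5


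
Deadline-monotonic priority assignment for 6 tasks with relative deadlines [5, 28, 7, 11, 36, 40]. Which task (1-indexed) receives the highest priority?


Sort tasks by relative deadline (ascending):
  Task 1: deadline = 5
  Task 3: deadline = 7
  Task 4: deadline = 11
  Task 2: deadline = 28
  Task 5: deadline = 36
  Task 6: deadline = 40
Priority order (highest first): [1, 3, 4, 2, 5, 6]
Highest priority task = 1

1


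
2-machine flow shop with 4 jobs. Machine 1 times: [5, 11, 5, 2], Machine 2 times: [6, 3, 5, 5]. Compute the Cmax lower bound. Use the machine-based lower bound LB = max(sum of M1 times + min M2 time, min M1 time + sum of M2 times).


LB1 = sum(M1 times) + min(M2 times) = 23 + 3 = 26
LB2 = min(M1 times) + sum(M2 times) = 2 + 19 = 21
Lower bound = max(LB1, LB2) = max(26, 21) = 26

26


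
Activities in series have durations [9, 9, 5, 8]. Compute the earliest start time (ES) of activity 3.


Activity 3 starts after activities 1 through 2 complete.
Predecessor durations: [9, 9]
ES = 9 + 9 = 18

18


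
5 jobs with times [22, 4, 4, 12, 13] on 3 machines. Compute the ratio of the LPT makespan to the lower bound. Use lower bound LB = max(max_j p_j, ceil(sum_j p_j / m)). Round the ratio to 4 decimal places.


LPT order: [22, 13, 12, 4, 4]
Machine loads after assignment: [22, 17, 16]
LPT makespan = 22
Lower bound = max(max_job, ceil(total/3)) = max(22, 19) = 22
Ratio = 22 / 22 = 1.0

1.0


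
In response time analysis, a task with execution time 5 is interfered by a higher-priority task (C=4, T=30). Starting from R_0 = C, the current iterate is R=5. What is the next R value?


R_next = C + ceil(R_prev / T_hp) * C_hp
ceil(5 / 30) = ceil(0.1667) = 1
Interference = 1 * 4 = 4
R_next = 5 + 4 = 9

9


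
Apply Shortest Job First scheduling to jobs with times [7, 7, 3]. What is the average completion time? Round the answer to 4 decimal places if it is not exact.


SJF order (ascending): [3, 7, 7]
Completion times:
  Job 1: burst=3, C=3
  Job 2: burst=7, C=10
  Job 3: burst=7, C=17
Average completion = 30/3 = 10.0

10.0


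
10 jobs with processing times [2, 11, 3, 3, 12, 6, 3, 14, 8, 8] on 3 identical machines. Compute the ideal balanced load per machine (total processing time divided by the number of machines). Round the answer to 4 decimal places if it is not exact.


Total processing time = 2 + 11 + 3 + 3 + 12 + 6 + 3 + 14 + 8 + 8 = 70
Number of machines = 3
Ideal balanced load = 70 / 3 = 23.3333

23.3333


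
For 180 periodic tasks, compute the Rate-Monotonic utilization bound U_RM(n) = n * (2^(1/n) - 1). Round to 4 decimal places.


Compute 2^(1/180) = 1.0038582416
Subtract 1: 1.0038582416 - 1 = 0.0038582416
Multiply by n: 180 * 0.0038582416 = 0.6944834880
Round to 4 dp: 0.6945

0.6945


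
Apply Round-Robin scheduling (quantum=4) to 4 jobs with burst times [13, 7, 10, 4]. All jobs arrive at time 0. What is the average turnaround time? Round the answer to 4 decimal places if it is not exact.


Time quantum = 4
Execution trace:
  J1 runs 4 units, time = 4
  J2 runs 4 units, time = 8
  J3 runs 4 units, time = 12
  J4 runs 4 units, time = 16
  J1 runs 4 units, time = 20
  J2 runs 3 units, time = 23
  J3 runs 4 units, time = 27
  J1 runs 4 units, time = 31
  J3 runs 2 units, time = 33
  J1 runs 1 units, time = 34
Finish times: [34, 23, 33, 16]
Average turnaround = 106/4 = 26.5

26.5


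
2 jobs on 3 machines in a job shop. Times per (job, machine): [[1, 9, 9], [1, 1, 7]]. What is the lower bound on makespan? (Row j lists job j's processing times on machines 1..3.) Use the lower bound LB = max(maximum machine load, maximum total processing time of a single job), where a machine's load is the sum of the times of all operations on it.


Machine loads:
  Machine 1: 1 + 1 = 2
  Machine 2: 9 + 1 = 10
  Machine 3: 9 + 7 = 16
Max machine load = 16
Job totals:
  Job 1: 19
  Job 2: 9
Max job total = 19
Lower bound = max(16, 19) = 19

19


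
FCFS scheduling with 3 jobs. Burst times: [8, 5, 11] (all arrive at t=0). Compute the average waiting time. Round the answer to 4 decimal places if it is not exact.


FCFS order (as given): [8, 5, 11]
Waiting times:
  Job 1: wait = 0
  Job 2: wait = 8
  Job 3: wait = 13
Sum of waiting times = 21
Average waiting time = 21/3 = 7.0

7.0


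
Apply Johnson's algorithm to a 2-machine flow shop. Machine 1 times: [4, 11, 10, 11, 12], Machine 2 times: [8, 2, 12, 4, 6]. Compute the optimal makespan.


Apply Johnson's rule:
  Group 1 (a <= b): [(1, 4, 8), (3, 10, 12)]
  Group 2 (a > b): [(5, 12, 6), (4, 11, 4), (2, 11, 2)]
Optimal job order: [1, 3, 5, 4, 2]
Schedule:
  Job 1: M1 done at 4, M2 done at 12
  Job 3: M1 done at 14, M2 done at 26
  Job 5: M1 done at 26, M2 done at 32
  Job 4: M1 done at 37, M2 done at 41
  Job 2: M1 done at 48, M2 done at 50
Makespan = 50

50


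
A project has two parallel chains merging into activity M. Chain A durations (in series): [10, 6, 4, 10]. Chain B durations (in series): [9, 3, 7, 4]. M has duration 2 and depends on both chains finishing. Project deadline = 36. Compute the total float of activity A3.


Forward pass: ES(A3) = sum of predecessors on chain A = 16
EF = ES + duration = 16 + 4 = 20
Backward pass: LF(M) = deadline = 36; LS(M) = 36 - 2 = 34
LF(A3) = LS(M) - sum(successors on chain A) = 34 - 10 = 24
LS = LF - duration = 24 - 4 = 20
Total float = LS - ES = 20 - 16 = 4

4


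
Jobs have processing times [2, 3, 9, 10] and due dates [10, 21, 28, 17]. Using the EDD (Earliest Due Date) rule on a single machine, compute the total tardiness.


Sort by due date (EDD order): [(2, 10), (10, 17), (3, 21), (9, 28)]
Compute completion times and tardiness:
  Job 1: p=2, d=10, C=2, tardiness=max(0,2-10)=0
  Job 2: p=10, d=17, C=12, tardiness=max(0,12-17)=0
  Job 3: p=3, d=21, C=15, tardiness=max(0,15-21)=0
  Job 4: p=9, d=28, C=24, tardiness=max(0,24-28)=0
Total tardiness = 0

0


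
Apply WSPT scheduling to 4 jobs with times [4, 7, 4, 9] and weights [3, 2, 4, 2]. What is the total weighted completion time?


Compute p/w ratios and sort ascending (WSPT): [(4, 4), (4, 3), (7, 2), (9, 2)]
Compute weighted completion times:
  Job (p=4,w=4): C=4, w*C=4*4=16
  Job (p=4,w=3): C=8, w*C=3*8=24
  Job (p=7,w=2): C=15, w*C=2*15=30
  Job (p=9,w=2): C=24, w*C=2*24=48
Total weighted completion time = 118

118


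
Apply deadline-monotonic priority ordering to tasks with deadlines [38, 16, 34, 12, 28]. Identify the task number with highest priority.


Sort tasks by relative deadline (ascending):
  Task 4: deadline = 12
  Task 2: deadline = 16
  Task 5: deadline = 28
  Task 3: deadline = 34
  Task 1: deadline = 38
Priority order (highest first): [4, 2, 5, 3, 1]
Highest priority task = 4

4


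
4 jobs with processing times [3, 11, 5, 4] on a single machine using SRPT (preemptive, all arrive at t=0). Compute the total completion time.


Since all jobs arrive at t=0, SRPT equals SPT ordering.
SPT order: [3, 4, 5, 11]
Completion times:
  Job 1: p=3, C=3
  Job 2: p=4, C=7
  Job 3: p=5, C=12
  Job 4: p=11, C=23
Total completion time = 3 + 7 + 12 + 23 = 45

45


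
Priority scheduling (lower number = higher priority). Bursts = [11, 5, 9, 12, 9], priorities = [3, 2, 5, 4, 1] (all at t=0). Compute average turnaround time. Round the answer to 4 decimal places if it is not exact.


Sort by priority (ascending = highest first):
Order: [(1, 9), (2, 5), (3, 11), (4, 12), (5, 9)]
Completion times:
  Priority 1, burst=9, C=9
  Priority 2, burst=5, C=14
  Priority 3, burst=11, C=25
  Priority 4, burst=12, C=37
  Priority 5, burst=9, C=46
Average turnaround = 131/5 = 26.2

26.2


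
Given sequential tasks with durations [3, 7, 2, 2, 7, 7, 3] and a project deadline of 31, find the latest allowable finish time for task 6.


LF(activity 6) = deadline - sum of successor durations
Successors: activities 7 through 7 with durations [3]
Sum of successor durations = 3
LF = 31 - 3 = 28

28


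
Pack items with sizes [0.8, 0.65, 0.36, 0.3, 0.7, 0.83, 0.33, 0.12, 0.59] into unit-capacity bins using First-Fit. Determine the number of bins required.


Place items sequentially using First-Fit:
  Item 0.8 -> new Bin 1
  Item 0.65 -> new Bin 2
  Item 0.36 -> new Bin 3
  Item 0.3 -> Bin 2 (now 0.95)
  Item 0.7 -> new Bin 4
  Item 0.83 -> new Bin 5
  Item 0.33 -> Bin 3 (now 0.69)
  Item 0.12 -> Bin 1 (now 0.92)
  Item 0.59 -> new Bin 6
Total bins used = 6

6


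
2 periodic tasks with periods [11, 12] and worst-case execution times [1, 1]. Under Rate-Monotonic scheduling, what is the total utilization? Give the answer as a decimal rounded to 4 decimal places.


Compute individual utilizations (exact fractions):
  Task 1: C/T = 1/11 (approx. 0.0909)
  Task 2: C/T = 1/12 (approx. 0.0833)
Total utilization U = 1/11 + 1/12 = 23/132
Rounded to 4 decimal places: U = 0.1742
RM (Liu & Layland) bound for 2 tasks = 0.828427; compare with U = 23/132 (approx. 0.174242)
U <= bound, so schedulable by RM sufficient condition.

0.1742


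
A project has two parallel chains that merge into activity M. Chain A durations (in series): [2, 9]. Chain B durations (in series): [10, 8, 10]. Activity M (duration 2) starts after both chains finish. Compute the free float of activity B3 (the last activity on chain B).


ES(B3) = sum of predecessors on chain B = 18
EF(B3) = ES + duration = 18 + 10 = 28
Successor of B3 is M. ES(M) = max(sum(A), sum(B)) = max(11, 28) = 28
Free float = ES(successor) - EF(current) = 28 - 28 = 0

0


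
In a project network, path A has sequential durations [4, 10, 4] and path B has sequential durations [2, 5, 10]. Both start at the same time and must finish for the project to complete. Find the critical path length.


Path A total = 4 + 10 + 4 = 18
Path B total = 2 + 5 + 10 = 17
Critical path = longest path = max(18, 17) = 18

18


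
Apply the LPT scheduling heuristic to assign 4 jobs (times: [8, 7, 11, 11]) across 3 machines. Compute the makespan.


Sort jobs in decreasing order (LPT): [11, 11, 8, 7]
Assign each job to the least loaded machine:
  Machine 1: jobs [11], load = 11
  Machine 2: jobs [11], load = 11
  Machine 3: jobs [8, 7], load = 15
Makespan = max load = 15

15


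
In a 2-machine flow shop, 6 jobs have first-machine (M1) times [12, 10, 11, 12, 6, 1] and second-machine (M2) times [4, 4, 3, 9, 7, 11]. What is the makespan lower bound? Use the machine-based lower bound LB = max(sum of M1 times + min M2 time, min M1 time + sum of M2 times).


LB1 = sum(M1 times) + min(M2 times) = 52 + 3 = 55
LB2 = min(M1 times) + sum(M2 times) = 1 + 38 = 39
Lower bound = max(LB1, LB2) = max(55, 39) = 55

55


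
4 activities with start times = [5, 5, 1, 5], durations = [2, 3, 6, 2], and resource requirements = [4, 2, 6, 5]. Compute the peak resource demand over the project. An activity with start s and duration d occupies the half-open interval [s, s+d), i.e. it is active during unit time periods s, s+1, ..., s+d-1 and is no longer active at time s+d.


Each activity i is active on [start_i, start_i + duration_i).
Compute total resource usage per time slot:
  t=0: active resources = [], total = 0
  t=1: active resources = [6], total = 6
  t=2: active resources = [6], total = 6
  t=3: active resources = [6], total = 6
  t=4: active resources = [6], total = 6
  t=5: active resources = [4, 2, 6, 5], total = 17
  t=6: active resources = [4, 2, 6, 5], total = 17
  t=7: active resources = [2], total = 2
Peak resource demand = 17

17


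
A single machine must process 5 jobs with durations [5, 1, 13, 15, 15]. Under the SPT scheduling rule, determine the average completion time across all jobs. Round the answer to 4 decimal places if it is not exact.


Sort jobs by processing time (SPT order): [1, 5, 13, 15, 15]
Compute completion times sequentially:
  Job 1: processing = 1, completes at 1
  Job 2: processing = 5, completes at 6
  Job 3: processing = 13, completes at 19
  Job 4: processing = 15, completes at 34
  Job 5: processing = 15, completes at 49
Sum of completion times = 109
Average completion time = 109/5 = 21.8

21.8


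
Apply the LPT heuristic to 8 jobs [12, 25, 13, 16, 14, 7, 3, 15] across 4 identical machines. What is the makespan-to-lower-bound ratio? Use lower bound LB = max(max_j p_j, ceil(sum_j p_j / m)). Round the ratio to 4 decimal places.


LPT order: [25, 16, 15, 14, 13, 12, 7, 3]
Machine loads after assignment: [25, 26, 27, 27]
LPT makespan = 27
Lower bound = max(max_job, ceil(total/4)) = max(25, 27) = 27
Ratio = 27 / 27 = 1.0

1.0


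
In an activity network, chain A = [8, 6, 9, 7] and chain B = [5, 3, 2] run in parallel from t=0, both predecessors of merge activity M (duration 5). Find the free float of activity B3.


ES(B3) = sum of predecessors on chain B = 8
EF(B3) = ES + duration = 8 + 2 = 10
Successor of B3 is M. ES(M) = max(sum(A), sum(B)) = max(30, 10) = 30
Free float = ES(successor) - EF(current) = 30 - 10 = 20

20
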